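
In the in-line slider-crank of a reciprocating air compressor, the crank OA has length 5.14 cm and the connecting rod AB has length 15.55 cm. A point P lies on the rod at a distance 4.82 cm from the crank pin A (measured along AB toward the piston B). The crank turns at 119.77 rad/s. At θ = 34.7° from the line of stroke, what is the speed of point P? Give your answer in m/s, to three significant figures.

ω = 119.8 rad/s.  Crank-pin speed |V_A| = rω = 6.1562 m/s, perpendicular to OA.
Rod angle: sinφ = −(r/L) sinθ ⇒ φ = -10.846°; ω_rod = −rω cosθ/√(L²−r²sin²θ) = -33.14 rad/s.
V_P = V_A + ω_rod × AP, with AP = 0.0482 m along the rod.
Components: V_Px = −rω sinθ − a·ω_rod·sinφ = -3.8052 m/s;  V_Py = rω cosθ + a·ω_rod·cosφ = +3.4924 m/s.
|V_P| = √(V_Px² + V_Py²) = 5.1649 m/s.

5.16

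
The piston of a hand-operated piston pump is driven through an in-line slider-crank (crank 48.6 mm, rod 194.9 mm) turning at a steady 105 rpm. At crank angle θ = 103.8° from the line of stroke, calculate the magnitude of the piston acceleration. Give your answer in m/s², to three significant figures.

2.73

ω = 2π·105/60 = 11 rad/s
x(θ) = r cosθ + √(L² − r² sin²θ); with ω constant, a = ω²·d²x/dθ².
d²x/dθ² = −r cosθ − r²(cos2θ)/√u − r⁴ sin²2θ/(4u^{3/2}),  u = L² − r² sin²θ = 0.0357584 m².
Substituting r = 0.0486 m, L = 0.1949 m, θ = 103.8°: d²x/dθ² = +0.022618 m.
a = ω²·d²x/dθ² = (11)²·(+0.022618) = +2.7345 m/s²;  |a| = 2.7345 m/s².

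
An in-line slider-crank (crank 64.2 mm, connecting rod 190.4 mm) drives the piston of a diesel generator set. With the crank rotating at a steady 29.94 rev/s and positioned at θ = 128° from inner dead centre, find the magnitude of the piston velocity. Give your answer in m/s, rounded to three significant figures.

ω = 2π·29.9 = 188.1 rad/s
For an in-line slider-crank, x = r cosθ + √(L² − r² sin²θ), so v = −rω sinθ·[1 + r cosθ/√(L² − r² sin²θ)].
With r = 0.0642 m, L = 0.1904 m, θ = 128°: √(L² − r² sin²θ) = 0.18356 m.
v = −0.0642·188.1·0.78801·[1 + 0.0642·-0.61566/0.18356] = -7.4677 m/s.
|v| = 7.4677 m/s.

7.47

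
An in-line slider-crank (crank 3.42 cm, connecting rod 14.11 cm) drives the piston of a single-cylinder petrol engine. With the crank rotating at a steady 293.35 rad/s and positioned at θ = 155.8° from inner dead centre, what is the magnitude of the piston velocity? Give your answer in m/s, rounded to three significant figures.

3.20

ω = 293.4 rad/s
For an in-line slider-crank, x = r cosθ + √(L² − r² sin²θ), so v = −rω sinθ·[1 + r cosθ/√(L² − r² sin²θ)].
With r = 0.0342 m, L = 0.1411 m, θ = 155.8°: √(L² − r² sin²θ) = 0.1404 m.
v = −0.0342·293.4·0.40992·[1 + 0.0342·-0.91212/0.1404] = -3.1988 m/s.
|v| = 3.1988 m/s.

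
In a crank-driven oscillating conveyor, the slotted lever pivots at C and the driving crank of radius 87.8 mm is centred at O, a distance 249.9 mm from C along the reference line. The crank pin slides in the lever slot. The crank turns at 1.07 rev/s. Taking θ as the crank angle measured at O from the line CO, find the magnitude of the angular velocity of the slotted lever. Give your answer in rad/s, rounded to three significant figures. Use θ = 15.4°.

1.73

ω = 6.723 rad/s (from 1.07 rev/s).
Crank pin A relative to C: A = (d + r cosθ, r sinθ); lever angle φ = atan2(r sinθ, d + r cosθ).
Differentiating tanφ: φ̇ = rω(d cosθ + r)/(d² + r² + 2dr cosθ).
d² + r² + 2dr cosθ = |CA|² = 0.112466 m²;  d cosθ + r = +0.32873 m.
|ω_lever| = |0.0878·6.723·+0.32873| / 0.112466 = 1.7253 rad/s.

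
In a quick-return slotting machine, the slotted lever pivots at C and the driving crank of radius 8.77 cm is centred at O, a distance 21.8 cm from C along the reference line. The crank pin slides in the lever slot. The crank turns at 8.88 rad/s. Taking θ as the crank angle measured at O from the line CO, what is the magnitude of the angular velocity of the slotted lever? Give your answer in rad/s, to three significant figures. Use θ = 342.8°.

ω = 8.88 rad/s
Crank pin A relative to C: A = (d + r cosθ, r sinθ); lever angle φ = atan2(r sinθ, d + r cosθ).
Differentiating tanφ: φ̇ = rω(d cosθ + r)/(d² + r² + 2dr cosθ).
d² + r² + 2dr cosθ = |CA|² = 0.0917425 m²;  d cosθ + r = +0.29595 m.
|ω_lever| = |0.0877·8.88·+0.29595| / 0.0917425 = 2.5122 rad/s.

2.51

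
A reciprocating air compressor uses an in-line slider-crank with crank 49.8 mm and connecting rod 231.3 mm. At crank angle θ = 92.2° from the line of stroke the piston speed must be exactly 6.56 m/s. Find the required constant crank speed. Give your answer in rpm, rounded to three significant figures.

1270

For an in-line slider-crank, |v_piston| = rω|sinθ|·[1 + r cosθ/√(L² − r² sin²θ)].
With r = 0.0498 m, L = 0.2313 m, θ = 92.2°: the bracketed kinematic factor |dx/dθ| = 0.049342 m.
ω = v/|dx/dθ| = 6.56/0.049342 = 132.95 rad/s.
N = 60ω/(2π) = 1269.6 rpm.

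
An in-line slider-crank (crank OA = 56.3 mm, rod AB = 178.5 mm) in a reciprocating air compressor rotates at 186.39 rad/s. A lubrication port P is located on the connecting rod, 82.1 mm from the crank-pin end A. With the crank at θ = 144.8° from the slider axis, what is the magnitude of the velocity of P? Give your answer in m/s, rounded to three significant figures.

7.05

ω = 186.4 rad/s.  Crank-pin speed |V_A| = rω = 10.494 m/s, perpendicular to OA.
Rod angle: sinφ = −(r/L) sinθ ⇒ φ = -10.475°; ω_rod = −rω cosθ/√(L²−r²sin²θ) = +48.853 rad/s.
V_P = V_A + ω_rod × AP, with AP = 0.0821 m along the rod.
Components: V_Px = −rω sinθ − a·ω_rod·sinφ = -5.3197 m/s;  V_Py = rω cosθ + a·ω_rod·cosφ = -4.6309 m/s.
|V_P| = √(V_Px² + V_Py²) = 7.053 m/s.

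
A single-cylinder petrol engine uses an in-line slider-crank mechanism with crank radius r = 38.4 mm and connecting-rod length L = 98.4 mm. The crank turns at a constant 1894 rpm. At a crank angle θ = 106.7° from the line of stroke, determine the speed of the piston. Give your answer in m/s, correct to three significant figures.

ω = 2π·1894/60 = 198.3 rad/s
For an in-line slider-crank, x = r cosθ + √(L² − r² sin²θ), so v = −rω sinθ·[1 + r cosθ/√(L² − r² sin²θ)].
With r = 0.0384 m, L = 0.0984 m, θ = 106.7°: √(L² − r² sin²θ) = 0.091268 m.
v = −0.0384·198.3·0.95782·[1 + 0.0384·-0.28736/0.091268] = -6.413 m/s.
|v| = 6.413 m/s.

6.41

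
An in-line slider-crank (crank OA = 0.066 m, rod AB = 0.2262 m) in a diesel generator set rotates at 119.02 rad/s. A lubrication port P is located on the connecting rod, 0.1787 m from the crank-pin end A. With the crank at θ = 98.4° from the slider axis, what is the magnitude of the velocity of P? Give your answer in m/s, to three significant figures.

7.50

ω = 119 rad/s.  Crank-pin speed |V_A| = rω = 7.8553 m/s, perpendicular to OA.
Rod angle: sinφ = −(r/L) sinθ ⇒ φ = -16.777°; ω_rod = −rω cosθ/√(L²−r²sin²θ) = +5.2986 rad/s.
V_P = V_A + ω_rod × AP, with AP = 0.1787 m along the rod.
Components: V_Px = −rω sinθ − a·ω_rod·sinφ = -7.4977 m/s;  V_Py = rω cosθ + a·ω_rod·cosφ = -0.24097 m/s.
|V_P| = √(V_Px² + V_Py²) = 7.5016 m/s.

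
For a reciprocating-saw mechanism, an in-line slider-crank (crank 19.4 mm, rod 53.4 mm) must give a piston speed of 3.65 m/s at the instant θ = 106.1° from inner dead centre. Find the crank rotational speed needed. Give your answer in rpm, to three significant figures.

For an in-line slider-crank, |v_piston| = rω|sinθ|·[1 + r cosθ/√(L² − r² sin²θ)].
With r = 0.0194 m, L = 0.0534 m, θ = 106.1°: the bracketed kinematic factor |dx/dθ| = 0.016635 m.
ω = v/|dx/dθ| = 3.65/0.016635 = 219.41 rad/s.
N = 60ω/(2π) = 2095.2 rpm.

2100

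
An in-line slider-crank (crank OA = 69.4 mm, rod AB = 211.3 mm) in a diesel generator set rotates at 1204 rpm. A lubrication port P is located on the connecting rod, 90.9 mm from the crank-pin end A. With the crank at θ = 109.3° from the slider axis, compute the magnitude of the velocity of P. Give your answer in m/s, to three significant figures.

8.02

ω = 126.1 rad/s.  Crank-pin speed |V_A| = rω = 8.7501 m/s, perpendicular to OA.
Rod angle: sinφ = −(r/L) sinθ ⇒ φ = -18.058°; ω_rod = −rω cosθ/√(L²−r²sin²θ) = +14.396 rad/s.
V_P = V_A + ω_rod × AP, with AP = 0.0909 m along the rod.
Components: V_Px = −rω sinθ − a·ω_rod·sinφ = -7.8527 m/s;  V_Py = rω cosθ + a·ω_rod·cosφ = -1.6479 m/s.
|V_P| = √(V_Px² + V_Py²) = 8.0238 m/s.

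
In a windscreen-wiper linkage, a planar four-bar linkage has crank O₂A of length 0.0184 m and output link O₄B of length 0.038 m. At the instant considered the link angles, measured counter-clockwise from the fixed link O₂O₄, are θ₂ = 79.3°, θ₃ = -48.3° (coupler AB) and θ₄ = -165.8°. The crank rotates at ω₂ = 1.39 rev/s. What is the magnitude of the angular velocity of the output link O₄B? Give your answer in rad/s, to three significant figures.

ω₂ = 8.734 rad/s (from 1.39 rev/s).
Differentiating the loop-closure r₂e^{iθ₂}+r₃e^{iθ₃}=r₁+r₄e^{iθ₄} gives r₂ω₂e^{iθ₂}+r₃ω₃e^{iθ₃}=r₄ω₄e^{iθ₄}.
Eliminating the other unknown: ω₄ = r₂ω₂ sin(θ₂−θ₃) / [r₄ sin(θ₄−θ₃)].
Numerator sine = +0.79229; denominator sine = -0.88701.
Result = 0.0184·8.734·(+0.79229) / (0.038·(-0.88701)) = -3.7773 rad/s; magnitude 3.7773 rad/s.

3.78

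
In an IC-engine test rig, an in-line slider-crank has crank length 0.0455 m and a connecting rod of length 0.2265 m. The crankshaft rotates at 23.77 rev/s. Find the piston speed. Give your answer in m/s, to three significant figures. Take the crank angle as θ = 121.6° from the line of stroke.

ω = 2π·23.8 = 149.4 rad/s
For an in-line slider-crank, x = r cosθ + √(L² − r² sin²θ), so v = −rω sinθ·[1 + r cosθ/√(L² − r² sin²θ)].
With r = 0.0455 m, L = 0.2265 m, θ = 121.6°: √(L² − r² sin²θ) = 0.22316 m.
v = −0.0455·149.4·0.85173·[1 + 0.0455·-0.52399/0.22316] = -5.1695 m/s.
|v| = 5.1695 m/s.

5.17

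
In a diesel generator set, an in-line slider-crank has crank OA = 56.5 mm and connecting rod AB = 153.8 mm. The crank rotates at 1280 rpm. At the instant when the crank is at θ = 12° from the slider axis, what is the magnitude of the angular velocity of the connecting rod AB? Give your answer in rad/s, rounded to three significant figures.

ω = 134 rad/s (converted from 1280 rpm).
The rod makes angle φ with the slider axis where L sinφ = r sinθ; differentiating, L cosφ·φ̇ = r ω cosθ.
L cosφ = √(L² − r² sin²θ) = 0.15335 m.
|ω_rod| = r ω |cosθ| / √(L² − r² sin²θ) = 0.0565·134·0.97815/0.15335 = 48.306 rad/s.

48.3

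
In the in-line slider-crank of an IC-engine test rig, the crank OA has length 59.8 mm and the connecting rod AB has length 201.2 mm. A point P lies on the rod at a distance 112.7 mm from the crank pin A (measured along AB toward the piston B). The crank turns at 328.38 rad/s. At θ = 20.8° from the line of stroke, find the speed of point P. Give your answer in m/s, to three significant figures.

11.4

ω = 328.4 rad/s.  Crank-pin speed |V_A| = rω = 19.637 m/s, perpendicular to OA.
Rod angle: sinφ = −(r/L) sinθ ⇒ φ = -6.058°; ω_rod = −rω cosθ/√(L²−r²sin²θ) = -91.751 rad/s.
V_P = V_A + ω_rod × AP, with AP = 0.1127 m along the rod.
Components: V_Px = −rω sinθ − a·ω_rod·sinφ = -8.0646 m/s;  V_Py = rω cosθ + a·ω_rod·cosφ = +8.0747 m/s.
|V_P| = √(V_Px² + V_Py²) = 11.412 m/s.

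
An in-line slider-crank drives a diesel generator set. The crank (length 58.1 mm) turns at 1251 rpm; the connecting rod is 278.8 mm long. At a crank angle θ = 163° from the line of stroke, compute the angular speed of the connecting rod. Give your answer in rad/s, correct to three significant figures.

26.2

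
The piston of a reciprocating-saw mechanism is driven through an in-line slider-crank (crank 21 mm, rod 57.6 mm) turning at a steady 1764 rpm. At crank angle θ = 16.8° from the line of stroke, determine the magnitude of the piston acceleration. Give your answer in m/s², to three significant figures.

908

ω = 2π·1764/60 = 184.7 rad/s
x(θ) = r cosθ + √(L² − r² sin²θ); with ω constant, a = ω²·d²x/dθ².
d²x/dθ² = −r cosθ − r²(cos2θ)/√u − r⁴ sin²2θ/(4u^{3/2}),  u = L² − r² sin²θ = 0.00328092 m².
Substituting r = 0.021 m, L = 0.0576 m, θ = 16.8°: d²x/dθ² = -0.026596 m.
a = ω²·d²x/dθ² = (184.7)²·(-0.026596) = -907.54 m/s²;  |a| = 907.54 m/s².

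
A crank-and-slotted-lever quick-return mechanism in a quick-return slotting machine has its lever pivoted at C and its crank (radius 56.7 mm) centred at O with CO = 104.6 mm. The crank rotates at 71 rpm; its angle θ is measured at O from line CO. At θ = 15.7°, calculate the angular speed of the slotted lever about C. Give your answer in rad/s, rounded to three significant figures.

2.59

ω = 7.435 rad/s (from 71 rpm).
Crank pin A relative to C: A = (d + r cosθ, r sinθ); lever angle φ = atan2(r sinθ, d + r cosθ).
Differentiating tanφ: φ̇ = rω(d cosθ + r)/(d² + r² + 2dr cosθ).
d² + r² + 2dr cosθ = |CA|² = 0.0255752 m²;  d cosθ + r = +0.1574 m.
|ω_lever| = |0.0567·7.435·+0.1574| / 0.0255752 = 2.5945 rad/s.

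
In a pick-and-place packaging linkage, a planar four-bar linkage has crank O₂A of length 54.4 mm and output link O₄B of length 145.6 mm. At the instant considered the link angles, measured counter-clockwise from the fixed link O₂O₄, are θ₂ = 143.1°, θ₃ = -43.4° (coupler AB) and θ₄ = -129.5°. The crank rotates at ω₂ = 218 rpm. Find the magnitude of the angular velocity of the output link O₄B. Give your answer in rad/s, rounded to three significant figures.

ω₂ = 22.83 rad/s (from 218 rpm).
Differentiating the loop-closure r₂e^{iθ₂}+r₃e^{iθ₃}=r₁+r₄e^{iθ₄} gives r₂ω₂e^{iθ₂}+r₃ω₃e^{iθ₃}=r₄ω₄e^{iθ₄}.
Eliminating the other unknown: ω₄ = r₂ω₂ sin(θ₂−θ₃) / [r₄ sin(θ₄−θ₃)].
Numerator sine = -0.11320; denominator sine = -0.99768.
Result = 0.0544·22.83·(-0.11320) / (0.1456·(-0.99768)) = +0.96781 rad/s; magnitude 0.96781 rad/s.

0.968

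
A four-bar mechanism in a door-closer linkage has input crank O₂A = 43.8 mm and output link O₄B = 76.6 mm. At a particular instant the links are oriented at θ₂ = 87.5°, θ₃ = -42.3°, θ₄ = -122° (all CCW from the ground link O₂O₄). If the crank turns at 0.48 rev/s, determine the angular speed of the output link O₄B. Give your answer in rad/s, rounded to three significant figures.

1.35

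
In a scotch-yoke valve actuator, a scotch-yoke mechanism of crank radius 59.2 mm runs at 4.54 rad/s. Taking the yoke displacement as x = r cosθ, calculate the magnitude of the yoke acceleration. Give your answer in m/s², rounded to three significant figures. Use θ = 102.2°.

0.258

ω = 4.54 rad/s
x = r cosθ ⇒ ẍ = −rω² cosθ (ω constant).
|a| = rω²|cosθ| = 0.0592·(4.54)²·|cos 102.2°| = 0.25786 m/s².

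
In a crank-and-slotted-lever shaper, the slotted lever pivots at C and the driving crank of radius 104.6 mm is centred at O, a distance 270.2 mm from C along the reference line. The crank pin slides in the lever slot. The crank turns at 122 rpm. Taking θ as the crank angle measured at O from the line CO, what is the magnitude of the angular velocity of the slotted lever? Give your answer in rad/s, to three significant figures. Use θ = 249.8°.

0.234

ω = 12.78 rad/s (from 122 rpm).
Crank pin A relative to C: A = (d + r cosθ, r sinθ); lever angle φ = atan2(r sinθ, d + r cosθ).
Differentiating tanφ: φ̇ = rω(d cosθ + r)/(d² + r² + 2dr cosθ).
d² + r² + 2dr cosθ = |CA|² = 0.0644309 m²;  d cosθ + r = +0.0113 m.
|ω_lever| = |0.1046·12.78·+0.0113| / 0.0644309 = 0.23438 rad/s.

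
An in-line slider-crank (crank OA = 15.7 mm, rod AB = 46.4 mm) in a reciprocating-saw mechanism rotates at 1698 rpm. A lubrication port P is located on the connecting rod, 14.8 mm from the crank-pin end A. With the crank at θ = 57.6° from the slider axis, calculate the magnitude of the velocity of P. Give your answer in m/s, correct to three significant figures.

2.70

ω = 177.8 rad/s.  Crank-pin speed |V_A| = rω = 2.7917 m/s, perpendicular to OA.
Rod angle: sinφ = −(r/L) sinθ ⇒ φ = -16.600°; ω_rod = −rω cosθ/√(L²−r²sin²θ) = -33.64 rad/s.
V_P = V_A + ω_rod × AP, with AP = 0.0148 m along the rod.
Components: V_Px = −rω sinθ − a·ω_rod·sinφ = -2.4993 m/s;  V_Py = rω cosθ + a·ω_rod·cosφ = +1.0187 m/s.
|V_P| = √(V_Px² + V_Py²) = 2.699 m/s.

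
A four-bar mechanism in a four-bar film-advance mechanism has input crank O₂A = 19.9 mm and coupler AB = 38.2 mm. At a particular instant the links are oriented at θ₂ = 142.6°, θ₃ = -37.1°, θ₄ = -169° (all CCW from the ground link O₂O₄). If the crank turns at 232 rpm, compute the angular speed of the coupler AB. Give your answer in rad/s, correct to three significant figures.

12.7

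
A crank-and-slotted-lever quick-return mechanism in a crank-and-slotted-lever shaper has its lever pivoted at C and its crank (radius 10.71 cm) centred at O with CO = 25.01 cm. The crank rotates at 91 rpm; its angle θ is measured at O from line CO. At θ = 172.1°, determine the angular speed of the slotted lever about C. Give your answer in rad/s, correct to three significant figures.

6.85

ω = 9.529 rad/s (from 91 rpm).
Crank pin A relative to C: A = (d + r cosθ, r sinθ); lever angle φ = atan2(r sinθ, d + r cosθ).
Differentiating tanφ: φ̇ = rω(d cosθ + r)/(d² + r² + 2dr cosθ).
d² + r² + 2dr cosθ = |CA|² = 0.0209574 m²;  d cosθ + r = -0.14063 m.
|ω_lever| = |0.1071·9.529·-0.14063| / 0.0209574 = 6.8484 rad/s.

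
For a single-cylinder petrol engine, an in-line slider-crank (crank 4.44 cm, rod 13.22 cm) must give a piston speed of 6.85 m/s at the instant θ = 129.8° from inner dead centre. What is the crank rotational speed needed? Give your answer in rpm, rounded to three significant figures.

2470

For an in-line slider-crank, |v_piston| = rω|sinθ|·[1 + r cosθ/√(L² − r² sin²θ)].
With r = 0.0444 m, L = 0.1322 m, θ = 129.8°: the bracketed kinematic factor |dx/dθ| = 0.026521 m.
ω = v/|dx/dθ| = 6.85/0.026521 = 258.28 rad/s.
N = 60ω/(2π) = 2466.4 rpm.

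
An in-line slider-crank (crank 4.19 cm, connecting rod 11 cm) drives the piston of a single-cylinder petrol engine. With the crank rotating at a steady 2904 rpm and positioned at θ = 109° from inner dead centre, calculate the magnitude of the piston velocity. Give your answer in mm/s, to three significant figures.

10400

ω = 2π·2904/60 = 304.1 rad/s
For an in-line slider-crank, x = r cosθ + √(L² − r² sin²θ), so v = −rω sinθ·[1 + r cosθ/√(L² − r² sin²θ)].
With r = 0.0419 m, L = 0.11 m, θ = 109°: √(L² − r² sin²θ) = 0.10262 m.
v = −0.0419·304.1·0.94552·[1 + 0.0419·-0.32557/0.10262] = -10.446 m/s.
|v| = 10.446 m/s = 10446 mm/s.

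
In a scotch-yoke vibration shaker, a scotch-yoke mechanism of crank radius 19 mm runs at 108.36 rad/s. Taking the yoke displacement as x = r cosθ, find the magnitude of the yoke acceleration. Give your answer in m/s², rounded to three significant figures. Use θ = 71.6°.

ω = 108.4 rad/s
x = r cosθ ⇒ ẍ = −rω² cosθ (ω constant).
|a| = rω²|cosθ| = 0.019·(108.4)²·|cos 71.6°| = 70.42 m/s².

70.4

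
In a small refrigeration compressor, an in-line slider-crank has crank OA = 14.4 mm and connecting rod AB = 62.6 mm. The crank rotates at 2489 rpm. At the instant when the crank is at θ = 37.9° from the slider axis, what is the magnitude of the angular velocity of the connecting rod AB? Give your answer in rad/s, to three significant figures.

47.8

ω = 260.6 rad/s (converted from 2489 rpm).
The rod makes angle φ with the slider axis where L sinφ = r sinθ; differentiating, L cosφ·φ̇ = r ω cosθ.
L cosφ = √(L² − r² sin²θ) = 0.061972 m.
|ω_rod| = r ω |cosθ| / √(L² − r² sin²θ) = 0.0144·260.6·0.78908/0.061972 = 47.791 rad/s.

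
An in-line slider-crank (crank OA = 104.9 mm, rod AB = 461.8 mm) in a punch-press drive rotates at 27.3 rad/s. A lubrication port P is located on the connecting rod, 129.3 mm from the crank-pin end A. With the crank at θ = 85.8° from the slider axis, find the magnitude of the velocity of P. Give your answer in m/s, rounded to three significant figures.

2.87

ω = 27.3 rad/s.  Crank-pin speed |V_A| = rω = 2.8638 m/s, perpendicular to OA.
Rod angle: sinφ = −(r/L) sinθ ⇒ φ = -13.094°; ω_rod = −rω cosθ/√(L²−r²sin²θ) = -0.4663 rad/s.
V_P = V_A + ω_rod × AP, with AP = 0.1293 m along the rod.
Components: V_Px = −rω sinθ − a·ω_rod·sinφ = -2.8697 m/s;  V_Py = rω cosθ + a·ω_rod·cosφ = +0.15101 m/s.
|V_P| = √(V_Px² + V_Py²) = 2.8737 m/s.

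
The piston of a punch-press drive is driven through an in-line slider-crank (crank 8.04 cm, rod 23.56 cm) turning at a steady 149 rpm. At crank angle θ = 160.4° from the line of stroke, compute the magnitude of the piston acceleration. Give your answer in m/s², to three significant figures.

13.2

ω = 2π·149/60 = 15.6 rad/s
x(θ) = r cosθ + √(L² − r² sin²θ); with ω constant, a = ω²·d²x/dθ².
d²x/dθ² = −r cosθ − r²(cos2θ)/√u − r⁴ sin²2θ/(4u^{3/2}),  u = L² − r² sin²θ = 0.05478 m².
Substituting r = 0.0804 m, L = 0.2356 m, θ = 160.4°: d²x/dθ² = +0.054013 m.
a = ω²·d²x/dθ² = (15.6)²·(+0.054013) = +13.15 m/s²;  |a| = 13.15 m/s².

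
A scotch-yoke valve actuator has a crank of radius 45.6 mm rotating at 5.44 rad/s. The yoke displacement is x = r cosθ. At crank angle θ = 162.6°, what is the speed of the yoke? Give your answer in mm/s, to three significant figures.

74.2

ω = 5.44 rad/s
x = r cosθ ⇒ ẋ = −rω sinθ.
|v| = rω|sinθ| = 0.0456·5.44·|sin 162.6°| = 0.074181 m/s = 74.181 mm/s.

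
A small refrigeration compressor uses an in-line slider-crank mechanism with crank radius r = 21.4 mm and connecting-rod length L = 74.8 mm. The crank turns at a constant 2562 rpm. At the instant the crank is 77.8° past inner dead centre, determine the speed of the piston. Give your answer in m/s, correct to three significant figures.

5.97

ω = 2π·2562/60 = 268.3 rad/s
For an in-line slider-crank, x = r cosθ + √(L² − r² sin²θ), so v = −rω sinθ·[1 + r cosθ/√(L² − r² sin²θ)].
With r = 0.0214 m, L = 0.0748 m, θ = 77.8°: √(L² − r² sin²θ) = 0.071816 m.
v = −0.0214·268.3·0.97742·[1 + 0.0214·0.21132/0.071816] = -5.9652 m/s.
|v| = 5.9652 m/s.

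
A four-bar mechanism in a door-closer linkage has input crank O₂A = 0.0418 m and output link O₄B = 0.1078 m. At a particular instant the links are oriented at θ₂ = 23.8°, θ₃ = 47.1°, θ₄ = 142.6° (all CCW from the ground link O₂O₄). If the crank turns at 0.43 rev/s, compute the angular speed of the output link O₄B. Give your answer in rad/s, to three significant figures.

0.416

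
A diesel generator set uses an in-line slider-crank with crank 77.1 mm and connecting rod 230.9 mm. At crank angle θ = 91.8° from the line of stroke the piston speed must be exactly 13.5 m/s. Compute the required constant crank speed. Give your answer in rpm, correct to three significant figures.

1690

For an in-line slider-crank, |v_piston| = rω|sinθ|·[1 + r cosθ/√(L² − r² sin²θ)].
With r = 0.0771 m, L = 0.2309 m, θ = 91.8°: the bracketed kinematic factor |dx/dθ| = 0.076205 m.
ω = v/|dx/dθ| = 13.5/0.076205 = 177.15 rad/s.
N = 60ω/(2π) = 1691.7 rpm.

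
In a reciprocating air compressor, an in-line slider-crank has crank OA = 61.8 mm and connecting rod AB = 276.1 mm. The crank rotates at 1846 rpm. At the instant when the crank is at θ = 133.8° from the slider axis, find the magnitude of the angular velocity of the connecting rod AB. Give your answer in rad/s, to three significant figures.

ω = 193.3 rad/s (converted from 1846 rpm).
The rod makes angle φ with the slider axis where L sinφ = r sinθ; differentiating, L cosφ·φ̇ = r ω cosθ.
L cosφ = √(L² − r² sin²θ) = 0.27247 m.
|ω_rod| = r ω |cosθ| / √(L² − r² sin²θ) = 0.0618·193.3·0.69214/0.27247 = 30.347 rad/s.

30.3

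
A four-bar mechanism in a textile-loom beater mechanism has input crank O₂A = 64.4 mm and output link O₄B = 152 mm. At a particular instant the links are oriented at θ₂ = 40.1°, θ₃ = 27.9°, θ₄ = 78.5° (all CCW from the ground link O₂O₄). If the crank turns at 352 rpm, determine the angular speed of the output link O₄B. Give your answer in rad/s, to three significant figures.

ω₂ = 36.86 rad/s (from 352 rpm).
Differentiating the loop-closure r₂e^{iθ₂}+r₃e^{iθ₃}=r₁+r₄e^{iθ₄} gives r₂ω₂e^{iθ₂}+r₃ω₃e^{iθ₃}=r₄ω₄e^{iθ₄}.
Eliminating the other unknown: ω₄ = r₂ω₂ sin(θ₂−θ₃) / [r₄ sin(θ₄−θ₃)].
Numerator sine = +0.21132; denominator sine = +0.77273.
Result = 0.0644·36.86·(+0.21132) / (0.152·(+0.77273)) = +4.271 rad/s; magnitude 4.271 rad/s.

4.27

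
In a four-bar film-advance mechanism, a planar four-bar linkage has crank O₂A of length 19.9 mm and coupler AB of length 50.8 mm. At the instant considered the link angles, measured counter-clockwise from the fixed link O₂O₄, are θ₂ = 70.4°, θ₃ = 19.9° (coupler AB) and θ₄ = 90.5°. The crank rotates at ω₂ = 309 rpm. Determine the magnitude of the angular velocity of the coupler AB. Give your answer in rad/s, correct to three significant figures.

4.62

ω₂ = 32.36 rad/s (from 309 rpm).
Differentiating the loop-closure r₂e^{iθ₂}+r₃e^{iθ₃}=r₁+r₄e^{iθ₄} gives r₂ω₂e^{iθ₂}+r₃ω₃e^{iθ₃}=r₄ω₄e^{iθ₄}.
Eliminating the other unknown: ω₃ = r₂ω₂ sin(θ₄−θ₂) / [r₃ sin(θ₃−θ₄)].
Numerator sine = +0.34366; denominator sine = -0.94322.
Result = 0.0199·32.36·(+0.34366) / (0.0508·(-0.94322)) = -4.6184 rad/s; magnitude 4.6184 rad/s.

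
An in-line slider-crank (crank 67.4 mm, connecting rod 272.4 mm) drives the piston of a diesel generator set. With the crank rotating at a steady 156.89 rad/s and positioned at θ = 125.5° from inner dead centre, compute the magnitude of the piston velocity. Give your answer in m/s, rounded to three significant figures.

ω = 156.9 rad/s
For an in-line slider-crank, x = r cosθ + √(L² − r² sin²θ), so v = −rω sinθ·[1 + r cosθ/√(L² − r² sin²θ)].
With r = 0.0674 m, L = 0.2724 m, θ = 125.5°: √(L² − r² sin²θ) = 0.26682 m.
v = −0.0674·156.9·0.81412·[1 + 0.0674·-0.58070/0.26682] = -7.3459 m/s.
|v| = 7.3459 m/s.

7.35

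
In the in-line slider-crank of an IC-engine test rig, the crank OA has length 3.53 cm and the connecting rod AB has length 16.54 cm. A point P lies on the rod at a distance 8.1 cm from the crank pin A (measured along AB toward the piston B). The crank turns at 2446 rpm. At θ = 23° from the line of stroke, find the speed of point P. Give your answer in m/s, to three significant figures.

ω = 256.1 rad/s.  Crank-pin speed |V_A| = rω = 9.0419 m/s, perpendicular to OA.
Rod angle: sinφ = −(r/L) sinθ ⇒ φ = -4.783°; ω_rod = −rω cosθ/√(L²−r²sin²θ) = -50.497 rad/s.
V_P = V_A + ω_rod × AP, with AP = 0.081 m along the rod.
Components: V_Px = −rω sinθ − a·ω_rod·sinφ = -3.874 m/s;  V_Py = rω cosθ + a·ω_rod·cosφ = +4.2471 m/s.
|V_P| = √(V_Px² + V_Py²) = 5.7486 m/s.

5.75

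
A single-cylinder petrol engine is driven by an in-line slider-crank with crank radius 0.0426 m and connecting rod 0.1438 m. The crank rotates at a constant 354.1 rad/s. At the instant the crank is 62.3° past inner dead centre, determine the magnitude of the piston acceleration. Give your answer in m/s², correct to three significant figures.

1580

ω = 354.1 rad/s
x(θ) = r cosθ + √(L² − r² sin²θ); with ω constant, a = ω²·d²x/dθ².
d²x/dθ² = −r cosθ − r²(cos2θ)/√u − r⁴ sin²2θ/(4u^{3/2}),  u = L² − r² sin²θ = 0.0192558 m².
Substituting r = 0.0426 m, L = 0.1438 m, θ = 62.3°: d²x/dθ² = -0.012585 m.
a = ω²·d²x/dθ² = (354.1)²·(-0.012585) = -1578 m/s²;  |a| = 1578 m/s².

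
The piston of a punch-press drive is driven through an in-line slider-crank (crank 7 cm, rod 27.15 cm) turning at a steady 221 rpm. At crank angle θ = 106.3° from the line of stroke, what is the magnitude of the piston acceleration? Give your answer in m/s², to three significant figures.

18.9

ω = 2π·221/60 = 23.14 rad/s
x(θ) = r cosθ + √(L² − r² sin²θ); with ω constant, a = ω²·d²x/dθ².
d²x/dθ² = −r cosθ − r²(cos2θ)/√u − r⁴ sin²2θ/(4u^{3/2}),  u = L² − r² sin²θ = 0.0691982 m².
Substituting r = 0.07 m, L = 0.2715 m, θ = 106.3°: d²x/dθ² = +0.035244 m.
a = ω²·d²x/dθ² = (23.14)²·(+0.035244) = +18.876 m/s²;  |a| = 18.876 m/s².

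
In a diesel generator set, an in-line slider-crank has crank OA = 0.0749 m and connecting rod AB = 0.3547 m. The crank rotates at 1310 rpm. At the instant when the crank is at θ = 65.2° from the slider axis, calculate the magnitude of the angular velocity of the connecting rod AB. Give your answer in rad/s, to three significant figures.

12.4

ω = 137.2 rad/s (converted from 1310 rpm).
The rod makes angle φ with the slider axis where L sinφ = r sinθ; differentiating, L cosφ·φ̇ = r ω cosθ.
L cosφ = √(L² − r² sin²θ) = 0.34812 m.
|ω_rod| = r ω |cosθ| / √(L² − r² sin²θ) = 0.0749·137.2·0.41945/0.34812 = 12.38 rad/s.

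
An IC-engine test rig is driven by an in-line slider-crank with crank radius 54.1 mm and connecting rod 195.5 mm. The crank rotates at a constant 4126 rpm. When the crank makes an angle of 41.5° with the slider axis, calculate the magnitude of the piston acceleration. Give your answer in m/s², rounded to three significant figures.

7970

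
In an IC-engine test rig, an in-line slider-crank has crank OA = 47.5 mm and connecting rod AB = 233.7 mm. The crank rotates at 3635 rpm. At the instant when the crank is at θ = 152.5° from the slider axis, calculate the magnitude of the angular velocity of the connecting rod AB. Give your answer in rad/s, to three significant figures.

68.9

ω = 380.7 rad/s (converted from 3635 rpm).
The rod makes angle φ with the slider axis where L sinφ = r sinθ; differentiating, L cosφ·φ̇ = r ω cosθ.
L cosφ = √(L² − r² sin²θ) = 0.23267 m.
|ω_rod| = r ω |cosθ| / √(L² − r² sin²θ) = 0.0475·380.7·0.88701/0.23267 = 68.932 rad/s.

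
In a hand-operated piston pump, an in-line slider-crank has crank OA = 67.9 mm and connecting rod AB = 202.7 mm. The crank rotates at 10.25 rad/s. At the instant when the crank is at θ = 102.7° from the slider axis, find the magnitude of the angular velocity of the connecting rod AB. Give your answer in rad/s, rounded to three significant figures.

0.799

ω = 10.25 rad/s
The rod makes angle φ with the slider axis where L sinφ = r sinθ; differentiating, L cosφ·φ̇ = r ω cosθ.
L cosφ = √(L² − r² sin²θ) = 0.19157 m.
|ω_rod| = r ω |cosθ| / √(L² − r² sin²θ) = 0.0679·10.25·0.21985/0.19157 = 0.7987 rad/s.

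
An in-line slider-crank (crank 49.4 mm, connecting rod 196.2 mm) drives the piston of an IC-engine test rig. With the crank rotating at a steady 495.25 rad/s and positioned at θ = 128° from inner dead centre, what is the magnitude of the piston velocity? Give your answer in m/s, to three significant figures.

16.2

ω = 495.2 rad/s
For an in-line slider-crank, x = r cosθ + √(L² − r² sin²θ), so v = −rω sinθ·[1 + r cosθ/√(L² − r² sin²θ)].
With r = 0.0494 m, L = 0.1962 m, θ = 128°: √(L² − r² sin²θ) = 0.1923 m.
v = −0.0494·495.2·0.78801·[1 + 0.0494·-0.61566/0.1923] = -16.23 m/s.
|v| = 16.23 m/s.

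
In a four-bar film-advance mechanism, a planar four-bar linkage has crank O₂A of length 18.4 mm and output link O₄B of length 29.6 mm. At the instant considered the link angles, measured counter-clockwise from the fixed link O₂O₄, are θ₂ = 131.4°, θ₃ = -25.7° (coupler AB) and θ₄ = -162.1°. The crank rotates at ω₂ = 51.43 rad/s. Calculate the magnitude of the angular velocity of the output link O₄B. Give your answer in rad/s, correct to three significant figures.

ω₂ = 51.43 rad/s
Differentiating the loop-closure r₂e^{iθ₂}+r₃e^{iθ₃}=r₁+r₄e^{iθ₄} gives r₂ω₂e^{iθ₂}+r₃ω₃e^{iθ₃}=r₄ω₄e^{iθ₄}.
Eliminating the other unknown: ω₄ = r₂ω₂ sin(θ₂−θ₃) / [r₄ sin(θ₄−θ₃)].
Numerator sine = +0.38912; denominator sine = -0.68962.
Result = 0.0184·51.43·(+0.38912) / (0.0296·(-0.68962)) = -18.039 rad/s; magnitude 18.039 rad/s.

18.0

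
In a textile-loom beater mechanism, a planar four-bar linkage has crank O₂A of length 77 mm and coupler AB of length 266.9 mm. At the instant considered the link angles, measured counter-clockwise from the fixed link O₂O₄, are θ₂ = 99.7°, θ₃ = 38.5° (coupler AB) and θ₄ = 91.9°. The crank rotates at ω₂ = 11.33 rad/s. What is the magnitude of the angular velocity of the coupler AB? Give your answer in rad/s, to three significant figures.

0.553

ω₂ = 11.33 rad/s
Differentiating the loop-closure r₂e^{iθ₂}+r₃e^{iθ₃}=r₁+r₄e^{iθ₄} gives r₂ω₂e^{iθ₂}+r₃ω₃e^{iθ₃}=r₄ω₄e^{iθ₄}.
Eliminating the other unknown: ω₃ = r₂ω₂ sin(θ₄−θ₂) / [r₃ sin(θ₃−θ₄)].
Numerator sine = -0.13572; denominator sine = -0.80282.
Result = 0.077·11.33·(-0.13572) / (0.2669·(-0.80282)) = +0.55257 rad/s; magnitude 0.55257 rad/s.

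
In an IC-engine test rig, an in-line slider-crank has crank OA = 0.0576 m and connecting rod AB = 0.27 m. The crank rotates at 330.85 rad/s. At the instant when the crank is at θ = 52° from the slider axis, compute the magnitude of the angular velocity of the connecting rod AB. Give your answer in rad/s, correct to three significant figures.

44.1

ω = 330.9 rad/s
The rod makes angle φ with the slider axis where L sinφ = r sinθ; differentiating, L cosφ·φ̇ = r ω cosθ.
L cosφ = √(L² − r² sin²θ) = 0.26616 m.
|ω_rod| = r ω |cosθ| / √(L² − r² sin²θ) = 0.0576·330.9·0.61566/0.26616 = 44.082 rad/s.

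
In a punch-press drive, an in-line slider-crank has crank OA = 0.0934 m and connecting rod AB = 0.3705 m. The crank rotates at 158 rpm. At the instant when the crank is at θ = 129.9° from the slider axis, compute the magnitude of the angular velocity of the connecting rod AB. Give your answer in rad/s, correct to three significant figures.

ω = 16.55 rad/s (converted from 158 rpm).
The rod makes angle φ with the slider axis where L sinφ = r sinθ; differentiating, L cosφ·φ̇ = r ω cosθ.
L cosφ = √(L² − r² sin²θ) = 0.36351 m.
|ω_rod| = r ω |cosθ| / √(L² − r² sin²θ) = 0.0934·16.55·0.64145/0.36351 = 2.727 rad/s.

2.73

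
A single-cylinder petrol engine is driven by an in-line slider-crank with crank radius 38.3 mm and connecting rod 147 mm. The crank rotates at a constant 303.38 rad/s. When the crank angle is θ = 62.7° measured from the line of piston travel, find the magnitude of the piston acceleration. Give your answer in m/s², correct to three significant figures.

1080

ω = 303.4 rad/s
x(θ) = r cosθ + √(L² − r² sin²θ); with ω constant, a = ω²·d²x/dθ².
d²x/dθ² = −r cosθ − r²(cos2θ)/√u − r⁴ sin²2θ/(4u^{3/2}),  u = L² − r² sin²θ = 0.0204507 m².
Substituting r = 0.0383 m, L = 0.147 m, θ = 62.7°: d²x/dθ² = -0.011746 m.
a = ω²·d²x/dθ² = (303.4)²·(-0.011746) = -1081.1 m/s²;  |a| = 1081.1 m/s².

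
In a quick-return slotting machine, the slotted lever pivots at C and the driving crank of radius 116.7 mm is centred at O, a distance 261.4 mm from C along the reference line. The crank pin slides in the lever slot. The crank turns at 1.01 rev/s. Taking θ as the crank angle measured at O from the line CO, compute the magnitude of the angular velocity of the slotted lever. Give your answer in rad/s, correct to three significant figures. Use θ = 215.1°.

2.25

ω = 6.346 rad/s (from 1.01 rev/s).
Crank pin A relative to C: A = (d + r cosθ, r sinθ); lever angle φ = atan2(r sinθ, d + r cosθ).
Differentiating tanφ: φ̇ = rω(d cosθ + r)/(d² + r² + 2dr cosθ).
d² + r² + 2dr cosθ = |CA|² = 0.0320329 m²;  d cosθ + r = -0.097164 m.
|ω_lever| = |0.1167·6.346·-0.097164| / 0.0320329 = 2.2464 rad/s.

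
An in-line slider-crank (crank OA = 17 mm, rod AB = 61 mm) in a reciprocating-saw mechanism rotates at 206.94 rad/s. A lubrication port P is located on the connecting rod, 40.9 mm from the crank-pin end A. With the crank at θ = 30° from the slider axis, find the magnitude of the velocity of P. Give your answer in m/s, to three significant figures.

2.28

ω = 206.9 rad/s.  Crank-pin speed |V_A| = rω = 3.518 m/s, perpendicular to OA.
Rod angle: sinφ = −(r/L) sinθ ⇒ φ = -8.010°; ω_rod = −rω cosθ/√(L²−r²sin²θ) = -50.437 rad/s.
V_P = V_A + ω_rod × AP, with AP = 0.0409 m along the rod.
Components: V_Px = −rω sinθ − a·ω_rod·sinφ = -2.0464 m/s;  V_Py = rω cosθ + a·ω_rod·cosφ = +1.0039 m/s.
|V_P| = √(V_Px² + V_Py²) = 2.2794 m/s.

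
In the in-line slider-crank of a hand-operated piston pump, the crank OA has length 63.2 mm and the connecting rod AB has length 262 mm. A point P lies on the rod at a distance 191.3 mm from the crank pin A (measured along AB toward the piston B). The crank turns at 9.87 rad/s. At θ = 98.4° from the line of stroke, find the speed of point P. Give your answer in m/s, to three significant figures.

ω = 9.87 rad/s.  Crank-pin speed |V_A| = rω = 0.62378 m/s, perpendicular to OA.
Rod angle: sinφ = −(r/L) sinθ ⇒ φ = -13.806°; ω_rod = −rω cosθ/√(L²−r²sin²θ) = +0.35815 rad/s.
V_P = V_A + ω_rod × AP, with AP = 0.1913 m along the rod.
Components: V_Px = −rω sinθ − a·ω_rod·sinφ = -0.60074 m/s;  V_Py = rω cosθ + a·ω_rod·cosφ = -0.02459 m/s.
|V_P| = √(V_Px² + V_Py²) = 0.60125 m/s.

0.601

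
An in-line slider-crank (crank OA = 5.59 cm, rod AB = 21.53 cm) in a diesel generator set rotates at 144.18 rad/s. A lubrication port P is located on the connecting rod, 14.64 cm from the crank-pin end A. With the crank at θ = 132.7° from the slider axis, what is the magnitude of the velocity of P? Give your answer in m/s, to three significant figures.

5.49

ω = 144.2 rad/s.  Crank-pin speed |V_A| = rω = 8.0597 m/s, perpendicular to OA.
Rod angle: sinφ = −(r/L) sinθ ⇒ φ = -11.000°; ω_rod = −rω cosθ/√(L²−r²sin²θ) = +25.862 rad/s.
V_P = V_A + ω_rod × AP, with AP = 0.1464 m along the rod.
Components: V_Px = −rω sinθ − a·ω_rod·sinφ = -5.2007 m/s;  V_Py = rω cosθ + a·ω_rod·cosφ = -1.7491 m/s.
|V_P| = √(V_Px² + V_Py²) = 5.487 m/s.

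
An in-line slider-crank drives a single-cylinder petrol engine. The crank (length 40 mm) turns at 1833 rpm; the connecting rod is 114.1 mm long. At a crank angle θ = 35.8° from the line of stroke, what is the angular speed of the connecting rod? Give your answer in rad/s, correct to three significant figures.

55.8

ω = 192 rad/s (converted from 1833 rpm).
The rod makes angle φ with the slider axis where L sinφ = r sinθ; differentiating, L cosφ·φ̇ = r ω cosθ.
L cosφ = √(L² − r² sin²θ) = 0.11168 m.
|ω_rod| = r ω |cosθ| / √(L² − r² sin²θ) = 0.04·192·0.81106/0.11168 = 55.763 rad/s.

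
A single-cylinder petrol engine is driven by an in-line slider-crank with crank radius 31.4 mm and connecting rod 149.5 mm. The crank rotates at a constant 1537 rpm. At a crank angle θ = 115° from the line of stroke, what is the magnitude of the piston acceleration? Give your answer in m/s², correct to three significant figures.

454

ω = 2π·1537/60 = 161 rad/s
x(θ) = r cosθ + √(L² − r² sin²θ); with ω constant, a = ω²·d²x/dθ².
d²x/dθ² = −r cosθ − r²(cos2θ)/√u − r⁴ sin²2θ/(4u^{3/2}),  u = L² − r² sin²θ = 0.0215404 m².
Substituting r = 0.0314 m, L = 0.1495 m, θ = 115°: d²x/dθ² = +0.017543 m.
a = ω²·d²x/dθ² = (161)²·(+0.017543) = +454.48 m/s²;  |a| = 454.48 m/s².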